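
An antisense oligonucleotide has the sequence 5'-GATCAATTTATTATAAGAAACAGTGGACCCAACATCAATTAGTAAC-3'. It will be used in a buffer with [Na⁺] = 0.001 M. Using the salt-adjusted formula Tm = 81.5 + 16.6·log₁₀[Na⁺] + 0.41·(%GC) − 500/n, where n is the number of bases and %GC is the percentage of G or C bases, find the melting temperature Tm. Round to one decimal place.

Length n = 46. Base counts: A=20, C=8, T=12, G=6
G+C = 14, so %GC = 14/46 × 100 = 30.435%
Salt term: 16.6 × (-3) = -49.8
GC term: 0.41 × 30.435 = 12.478; length term: −500/46 = −10.87
Tm = 81.5 + (-49.8) + 12.478 − 10.87 = 33.308 → 33.3°C

33.3°C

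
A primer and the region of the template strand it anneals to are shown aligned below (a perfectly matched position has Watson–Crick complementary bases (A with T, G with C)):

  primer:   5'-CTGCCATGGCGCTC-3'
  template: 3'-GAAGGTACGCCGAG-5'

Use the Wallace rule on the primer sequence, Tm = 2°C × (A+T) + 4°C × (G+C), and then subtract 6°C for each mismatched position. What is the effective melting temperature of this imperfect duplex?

Primer base counts: A=1, T=3, G=4, C=6 → A+T=4, G+C=10
Perfect-match Tm = 2(4) + 4(10) = 8 + 40 = 48°C
Mismatches (positions where the bases are not complementary): 3 (at positions 3, 9, 10)
Effective Tm = 48 − 3×6 = 48 − 18 = 30°C

30°C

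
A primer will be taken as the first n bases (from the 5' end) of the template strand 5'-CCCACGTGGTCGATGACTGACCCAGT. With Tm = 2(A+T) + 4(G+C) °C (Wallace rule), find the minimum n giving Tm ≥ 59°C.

n = 19

First 18 bases: CCCACGTGGTCGATGACT → Tm = 58°C (< 59°C)
First 19 bases: CCCACGTGGTCGATGACTG → Tm = 62°C (≥ 59°C)
Since every base adds ≥2°C, Tm only increases with n, so the threshold is first crossed at n = 19.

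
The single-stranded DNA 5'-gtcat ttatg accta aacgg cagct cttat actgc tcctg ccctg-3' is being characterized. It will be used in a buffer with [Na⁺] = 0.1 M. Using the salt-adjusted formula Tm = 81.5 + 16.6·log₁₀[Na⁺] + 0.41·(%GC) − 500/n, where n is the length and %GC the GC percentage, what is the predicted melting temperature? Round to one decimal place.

Length n = 45. C=14, T=14, G=8, A=9
G+C = 22, so %GC = 22/45 × 100 = 48.889%
Salt term: 16.6 × (-1) = -16.6
GC term: 0.41 × 48.889 = 20.044; length term: −500/45 = −11.111
Tm = 81.5 + (-16.6) + 20.044 − 11.111 = 73.833 → 73.8°C

73.8°C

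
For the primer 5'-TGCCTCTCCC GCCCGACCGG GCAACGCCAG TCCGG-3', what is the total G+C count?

27

Counting bases: G=10, A=4, C=17, T=4
Total G or C: 10 + 17 = 27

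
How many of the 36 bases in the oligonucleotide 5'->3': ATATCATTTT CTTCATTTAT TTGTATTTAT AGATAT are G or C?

5

Base counts: A=10, C=3, G=2, T=21
Total G or C: 2 + 3 = 5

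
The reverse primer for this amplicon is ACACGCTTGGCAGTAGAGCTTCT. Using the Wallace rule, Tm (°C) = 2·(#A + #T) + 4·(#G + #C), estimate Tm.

T=6, A=5, G=6, C=6
So N_AT = 11 and N_GC = 12.
Tm = 4·12 + 2·11 = 48 + 22 = 70°C

70°C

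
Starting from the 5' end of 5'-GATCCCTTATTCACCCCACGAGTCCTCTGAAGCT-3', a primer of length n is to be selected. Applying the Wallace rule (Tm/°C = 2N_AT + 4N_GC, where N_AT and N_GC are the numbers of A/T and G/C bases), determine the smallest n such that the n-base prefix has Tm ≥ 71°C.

First 23 bases: GATCCCTTATTCACCCCACGAGT → Tm = 70°C (< 71°C)
First 24 bases: GATCCCTTATTCACCCCACGAGTC → Tm = 74°C (≥ 71°C)
Since every base adds ≥2°C, Tm only increases with n, so the threshold is first crossed at n = 24.

n = 24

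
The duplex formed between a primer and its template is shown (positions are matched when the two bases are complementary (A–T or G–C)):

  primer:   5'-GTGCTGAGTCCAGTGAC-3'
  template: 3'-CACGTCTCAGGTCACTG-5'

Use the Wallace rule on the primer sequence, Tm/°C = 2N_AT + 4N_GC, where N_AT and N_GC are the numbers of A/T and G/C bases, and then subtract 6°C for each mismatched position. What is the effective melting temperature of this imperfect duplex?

Primer base counts: A=3, T=4, G=6, C=4 → A+T=7, G+C=10
Perfect-match Tm = 2(7) + 4(10) = 14 + 40 = 54°C
Mismatches (positions where the bases are not complementary): 1 (at position 5)
Effective Tm = 54 − 1×6 = 54 − 6 = 48°C

48°C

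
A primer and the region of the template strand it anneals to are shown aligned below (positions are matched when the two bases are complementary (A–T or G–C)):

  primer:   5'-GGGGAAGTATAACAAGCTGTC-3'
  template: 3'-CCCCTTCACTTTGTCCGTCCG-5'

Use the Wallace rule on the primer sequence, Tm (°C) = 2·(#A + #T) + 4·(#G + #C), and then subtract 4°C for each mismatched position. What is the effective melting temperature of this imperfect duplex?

42°C

Primer base counts: A=7, T=4, G=7, C=3 → A+T=11, G+C=10
Perfect-match Tm = 2(11) + 4(10) = 22 + 40 = 62°C
Mismatches (positions where the bases are not complementary): 5 (at positions 9, 10, 15, 18, 20)
Effective Tm = 62 − 5×4 = 62 − 20 = 42°C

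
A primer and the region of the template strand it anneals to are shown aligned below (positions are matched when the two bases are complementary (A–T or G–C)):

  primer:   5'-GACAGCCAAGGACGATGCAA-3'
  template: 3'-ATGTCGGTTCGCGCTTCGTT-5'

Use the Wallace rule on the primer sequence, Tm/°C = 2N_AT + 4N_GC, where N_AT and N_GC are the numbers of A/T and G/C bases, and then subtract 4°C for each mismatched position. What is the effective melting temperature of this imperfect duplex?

46°C

Primer base counts: A=8, T=1, G=6, C=5 → A+T=9, G+C=11
Perfect-match Tm = 2(9) + 4(11) = 18 + 44 = 62°C
Mismatches (positions where the bases are not complementary): 4 (at positions 1, 11, 12, 16)
Effective Tm = 62 − 4×4 = 62 − 16 = 46°C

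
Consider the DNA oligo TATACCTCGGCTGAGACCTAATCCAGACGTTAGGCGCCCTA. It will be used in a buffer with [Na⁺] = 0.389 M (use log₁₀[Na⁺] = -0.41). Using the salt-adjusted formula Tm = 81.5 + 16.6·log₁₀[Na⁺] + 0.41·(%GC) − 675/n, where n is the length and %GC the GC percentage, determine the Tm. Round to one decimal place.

80.2°C

Length n = 41. Scanning the sequence gives C=13, A=10, G=9, T=9.
G+C = 22, so %GC = 22/41 × 100 = 53.659%
Salt term: 16.6 × (-0.41) = -6.806
GC term: 0.41 × 53.659 = 22; length term: −675/41 = −16.463
Tm = 81.5 + (-6.806) + 22 − 16.463 = 80.231 → 80.2°C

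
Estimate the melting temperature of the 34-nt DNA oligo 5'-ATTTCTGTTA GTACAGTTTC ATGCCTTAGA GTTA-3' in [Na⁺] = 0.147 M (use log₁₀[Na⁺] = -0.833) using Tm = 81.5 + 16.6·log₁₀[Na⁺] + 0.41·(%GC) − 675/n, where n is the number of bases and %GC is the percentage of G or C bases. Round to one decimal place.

61.1°C

Length n = 34. Base counts: A=8, T=15, C=5, G=6
G+C = 11, so %GC = 11/34 × 100 = 32.353%
Salt term: 16.6 × (-0.833) = -13.828
GC term: 0.41 × 32.353 = 13.265; length term: −675/34 = −19.853
Tm = 81.5 + (-13.828) + 13.265 − 19.853 = 61.084 → 61.1°C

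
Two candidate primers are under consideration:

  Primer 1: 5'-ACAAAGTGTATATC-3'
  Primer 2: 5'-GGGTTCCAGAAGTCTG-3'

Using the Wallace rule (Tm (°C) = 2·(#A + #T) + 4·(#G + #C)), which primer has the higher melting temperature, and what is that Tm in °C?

Primer 2, 50°C

Primer 1: A+T=10, G+C=4 → Tm = 2(10)+4(4) = 36°C
Primer 2: A+T=7, G+C=9 → Tm = 2(7)+4(9) = 50°C
36°C vs 50°C → primer 2 is higher.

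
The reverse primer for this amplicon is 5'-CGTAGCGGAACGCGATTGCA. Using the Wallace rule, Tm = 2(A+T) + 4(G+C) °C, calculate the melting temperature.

64°C

Base counts: T=3, C=5, G=7, A=5
So N_AT = 8 and N_GC = 12.
Tm = 2(8) + 4(12) = 16 + 48 = 64°C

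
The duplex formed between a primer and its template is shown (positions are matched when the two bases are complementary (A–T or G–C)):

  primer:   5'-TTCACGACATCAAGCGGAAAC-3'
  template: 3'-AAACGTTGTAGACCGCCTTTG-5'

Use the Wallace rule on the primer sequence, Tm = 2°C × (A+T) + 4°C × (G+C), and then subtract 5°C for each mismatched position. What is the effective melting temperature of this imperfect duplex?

37°C

Primer base counts: A=8, T=3, G=4, C=6 → A+T=11, G+C=10
Perfect-match Tm = 2(11) + 4(10) = 22 + 40 = 62°C
Mismatches (positions where the bases are not complementary): 5 (at positions 3, 4, 6, 12, 13)
Effective Tm = 62 − 5×5 = 62 − 25 = 37°C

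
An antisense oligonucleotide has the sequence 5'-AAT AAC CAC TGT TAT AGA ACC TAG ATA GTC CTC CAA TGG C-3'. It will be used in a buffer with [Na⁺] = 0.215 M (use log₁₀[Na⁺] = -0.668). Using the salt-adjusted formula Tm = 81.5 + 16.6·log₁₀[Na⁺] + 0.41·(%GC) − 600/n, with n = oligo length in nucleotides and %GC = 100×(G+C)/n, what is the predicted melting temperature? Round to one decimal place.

Length n = 40. T=10, C=10, G=6, A=14
G+C = 16, so %GC = 16/40 × 100 = 40%
Salt term: 16.6 × (-0.668) = -11.089
GC term: 0.41 × 40 = 16.4; length term: −600/40 = −15
Tm = 81.5 + (-11.089) + 16.4 − 15 = 71.811 → 71.8°C

71.8°C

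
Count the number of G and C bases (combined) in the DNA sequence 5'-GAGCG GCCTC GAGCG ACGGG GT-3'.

G=11, A=3, T=2, C=6
Total G or C: 11 + 6 = 17

17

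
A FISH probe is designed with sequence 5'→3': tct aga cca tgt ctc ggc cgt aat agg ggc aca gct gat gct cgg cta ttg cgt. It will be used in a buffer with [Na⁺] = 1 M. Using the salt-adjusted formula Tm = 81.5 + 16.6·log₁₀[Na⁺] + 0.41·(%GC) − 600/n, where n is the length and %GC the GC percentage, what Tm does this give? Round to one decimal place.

93.2°C

Length n = 54. Scanning the sequence gives T=14, G=16, A=10, C=14.
G+C = 30, so %GC = 30/54 × 100 = 55.556%
Salt term: 16.6 × (0) = 0
GC term: 0.41 × 55.556 = 22.778; length term: −600/54 = −11.111
Tm = 81.5 + (0) + 22.778 − 11.111 = 93.167 → 93.2°C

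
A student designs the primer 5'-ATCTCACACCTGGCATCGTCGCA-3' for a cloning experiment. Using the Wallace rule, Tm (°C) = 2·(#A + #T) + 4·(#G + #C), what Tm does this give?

72°C

Base counts: G=4, T=5, A=5, C=9
AT pairs contribute 10, GC pairs contribute 13.
Tm = 4·13 + 2·10 = 52 + 20 = 72°C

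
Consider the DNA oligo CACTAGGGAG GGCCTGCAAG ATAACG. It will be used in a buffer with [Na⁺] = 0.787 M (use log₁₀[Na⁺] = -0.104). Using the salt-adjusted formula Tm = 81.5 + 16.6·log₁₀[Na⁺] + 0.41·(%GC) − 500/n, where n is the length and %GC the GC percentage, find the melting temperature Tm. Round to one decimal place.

Length n = 26. Base counts: T=3, C=6, A=8, G=9
G+C = 15, so %GC = 15/26 × 100 = 57.692%
Salt term: 16.6 × (-0.104) = -1.726
GC term: 0.41 × 57.692 = 23.654; length term: −500/26 = −19.231
Tm = 81.5 + (-1.726) + 23.654 − 19.231 = 84.197 → 84.2°C

84.2°C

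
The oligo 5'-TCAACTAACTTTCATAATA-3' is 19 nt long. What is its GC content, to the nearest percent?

21%

Scanning the sequence gives C=4, G=0, A=8, T=7.
G+C = 0 + 4 = 4 out of 19 bases
%GC = 4/19 × 100 = 21.05% ≈ 21%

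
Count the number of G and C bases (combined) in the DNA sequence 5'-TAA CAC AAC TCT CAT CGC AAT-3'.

8

Base counts: A=8, C=7, T=5, G=1
G+C = 1 + 7 = 8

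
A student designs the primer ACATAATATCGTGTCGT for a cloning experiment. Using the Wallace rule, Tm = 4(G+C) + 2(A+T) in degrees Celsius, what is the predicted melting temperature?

Scanning the sequence gives G=3, C=3, T=6, A=5.
AT pairs contribute 11, GC pairs contribute 6.
Tm = 2(11) + 4(6) = 22 + 24 = 46°C

46°C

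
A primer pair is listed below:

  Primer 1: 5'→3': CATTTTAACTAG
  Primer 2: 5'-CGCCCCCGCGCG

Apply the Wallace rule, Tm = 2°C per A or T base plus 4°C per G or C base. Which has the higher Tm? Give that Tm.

Primer 1: A+T=9, G+C=3 → Tm = 2(9)+4(3) = 30°C
Primer 2: A+T=0, G+C=12 → Tm = 2(0)+4(12) = 48°C
30°C vs 48°C → primer 2 is higher.

Primer 2, 48°C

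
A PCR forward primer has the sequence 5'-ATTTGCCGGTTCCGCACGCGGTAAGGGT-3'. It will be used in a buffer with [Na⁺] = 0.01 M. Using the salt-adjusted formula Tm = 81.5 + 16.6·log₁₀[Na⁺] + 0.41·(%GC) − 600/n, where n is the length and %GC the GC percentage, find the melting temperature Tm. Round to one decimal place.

Length n = 28. Counting bases: G=10, A=4, C=7, T=7
G+C = 17, so %GC = 17/28 × 100 = 60.714%
Salt term: 16.6 × (-2) = -33.2
GC term: 0.41 × 60.714 = 24.893; length term: −600/28 = −21.429
Tm = 81.5 + (-33.2) + 24.893 − 21.429 = 51.764 → 51.8°C

51.8°C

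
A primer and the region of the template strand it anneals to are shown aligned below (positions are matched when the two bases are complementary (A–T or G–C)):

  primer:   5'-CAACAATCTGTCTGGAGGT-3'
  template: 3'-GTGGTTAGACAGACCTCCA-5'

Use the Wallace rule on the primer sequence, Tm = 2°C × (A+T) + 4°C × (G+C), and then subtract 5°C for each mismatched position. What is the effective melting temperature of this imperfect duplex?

Primer base counts: A=5, T=5, G=5, C=4 → A+T=10, G+C=9
Perfect-match Tm = 2(10) + 4(9) = 20 + 36 = 56°C
Mismatches (positions where the bases are not complementary): 1 (at position 3)
Effective Tm = 56 − 1×5 = 56 − 5 = 51°C

51°C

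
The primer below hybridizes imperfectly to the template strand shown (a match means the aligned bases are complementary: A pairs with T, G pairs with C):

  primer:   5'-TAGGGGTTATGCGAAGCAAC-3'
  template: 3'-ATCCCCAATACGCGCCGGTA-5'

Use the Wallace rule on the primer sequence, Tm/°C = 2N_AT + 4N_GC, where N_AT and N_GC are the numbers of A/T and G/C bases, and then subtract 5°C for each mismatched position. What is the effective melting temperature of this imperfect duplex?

40°C

Primer base counts: A=6, T=4, G=7, C=3 → A+T=10, G+C=10
Perfect-match Tm = 2(10) + 4(10) = 20 + 40 = 60°C
Mismatches (positions where the bases are not complementary): 4 (at positions 14, 15, 18, 20)
Effective Tm = 60 − 4×5 = 60 − 20 = 40°C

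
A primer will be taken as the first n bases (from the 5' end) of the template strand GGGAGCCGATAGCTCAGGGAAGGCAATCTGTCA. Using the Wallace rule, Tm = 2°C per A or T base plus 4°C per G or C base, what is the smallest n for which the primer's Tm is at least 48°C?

First 14 bases: GGGAGCCGATAGCT → Tm = 46°C (< 48°C)
First 15 bases: GGGAGCCGATAGCTC → Tm = 50°C (≥ 48°C)
Since every base adds ≥2°C, Tm only increases with n, so the threshold is first crossed at n = 15.

n = 15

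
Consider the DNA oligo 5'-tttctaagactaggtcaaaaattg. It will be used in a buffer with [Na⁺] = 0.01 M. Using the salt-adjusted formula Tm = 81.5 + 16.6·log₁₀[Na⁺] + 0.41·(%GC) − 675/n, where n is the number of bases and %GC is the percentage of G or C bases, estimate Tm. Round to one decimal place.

Length n = 24. Counting bases: T=8, C=3, A=9, G=4
G+C = 7, so %GC = 7/24 × 100 = 29.167%
Salt term: 16.6 × (-2) = -33.2
GC term: 0.41 × 29.167 = 11.958; length term: −675/24 = −28.125
Tm = 81.5 + (-33.2) + 11.958 − 28.125 = 32.133 → 32.1°C

32.1°C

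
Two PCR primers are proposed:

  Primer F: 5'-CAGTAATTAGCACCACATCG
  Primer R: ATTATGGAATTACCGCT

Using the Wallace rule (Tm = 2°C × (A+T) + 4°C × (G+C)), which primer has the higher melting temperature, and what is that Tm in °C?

Primer F: A+T=11, G+C=9 → Tm = 2(11)+4(9) = 58°C
Primer R: A+T=11, G+C=6 → Tm = 2(11)+4(6) = 46°C
58°C vs 46°C → primer F is higher.

Primer F, 58°C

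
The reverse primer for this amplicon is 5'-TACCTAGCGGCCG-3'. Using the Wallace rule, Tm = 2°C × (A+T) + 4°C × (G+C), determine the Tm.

44°C

T=2, A=2, C=5, G=4
AT pairs contribute 4, GC pairs contribute 9.
Tm = 2×4 + 4×9 = 44°C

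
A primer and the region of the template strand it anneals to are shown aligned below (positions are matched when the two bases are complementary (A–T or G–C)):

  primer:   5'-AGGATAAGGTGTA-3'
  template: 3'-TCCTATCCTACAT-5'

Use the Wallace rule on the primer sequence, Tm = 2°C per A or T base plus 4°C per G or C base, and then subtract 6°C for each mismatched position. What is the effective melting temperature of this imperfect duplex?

24°C

Primer base counts: A=5, T=3, G=5, C=0 → A+T=8, G+C=5
Perfect-match Tm = 2(8) + 4(5) = 16 + 20 = 36°C
Mismatches (positions where the bases are not complementary): 2 (at positions 7, 9)
Effective Tm = 36 − 2×6 = 36 − 12 = 24°C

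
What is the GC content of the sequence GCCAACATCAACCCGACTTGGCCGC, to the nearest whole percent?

Counting bases: T=3, C=11, G=5, A=6
G+C = 5 + 11 = 16 out of 25 bases
%GC = 16/25 × 100 = 64% ≈ 64%

64%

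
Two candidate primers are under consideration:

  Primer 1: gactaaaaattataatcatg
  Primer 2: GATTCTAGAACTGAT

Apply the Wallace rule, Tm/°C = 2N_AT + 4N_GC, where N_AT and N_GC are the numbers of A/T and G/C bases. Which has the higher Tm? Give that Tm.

Primer 1, 48°C

Primer 1: A+T=16, G+C=4 → Tm = 2(16)+4(4) = 48°C
Primer 2: A+T=10, G+C=5 → Tm = 2(10)+4(5) = 40°C
48°C vs 40°C → primer 1 is higher.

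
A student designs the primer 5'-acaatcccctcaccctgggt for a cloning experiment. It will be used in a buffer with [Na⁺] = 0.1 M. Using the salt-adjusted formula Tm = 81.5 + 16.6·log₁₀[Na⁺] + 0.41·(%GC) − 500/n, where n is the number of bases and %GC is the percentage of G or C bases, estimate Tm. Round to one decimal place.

64.5°C

Length n = 20. Base counts: G=3, A=4, C=9, T=4
G+C = 12, so %GC = 12/20 × 100 = 60%
Salt term: 16.6 × (-1) = -16.6
GC term: 0.41 × 60 = 24.6; length term: −500/20 = −25
Tm = 81.5 + (-16.6) + 24.6 − 25 = 64.5 → 64.5°C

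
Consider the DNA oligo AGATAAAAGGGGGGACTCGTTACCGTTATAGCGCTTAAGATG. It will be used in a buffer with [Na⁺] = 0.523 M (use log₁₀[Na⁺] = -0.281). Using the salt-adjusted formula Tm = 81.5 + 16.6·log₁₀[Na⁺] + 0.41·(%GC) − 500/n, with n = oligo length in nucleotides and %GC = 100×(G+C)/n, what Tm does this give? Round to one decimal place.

Length n = 42. Counting bases: A=13, T=10, G=13, C=6
G+C = 19, so %GC = 19/42 × 100 = 45.238%
Salt term: 16.6 × (-0.281) = -4.665
GC term: 0.41 × 45.238 = 18.548; length term: −500/42 = −11.905
Tm = 81.5 + (-4.665) + 18.548 − 11.905 = 83.478 → 83.5°C

83.5°C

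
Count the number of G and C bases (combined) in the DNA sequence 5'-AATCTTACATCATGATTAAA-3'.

4

A=9, G=1, C=3, T=7
G+C = 1 + 3 = 4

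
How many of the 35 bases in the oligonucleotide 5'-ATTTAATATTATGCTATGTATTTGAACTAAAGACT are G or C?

Base counts: A=13, C=3, G=4, T=15
Total G or C: 4 + 3 = 7

7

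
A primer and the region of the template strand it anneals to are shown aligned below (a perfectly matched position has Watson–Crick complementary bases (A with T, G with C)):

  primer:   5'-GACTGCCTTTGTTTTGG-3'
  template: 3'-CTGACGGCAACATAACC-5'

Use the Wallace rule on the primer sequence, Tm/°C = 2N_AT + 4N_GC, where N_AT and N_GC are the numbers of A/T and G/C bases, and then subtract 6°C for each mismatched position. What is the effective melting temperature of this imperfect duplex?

Primer base counts: A=1, T=8, G=5, C=3 → A+T=9, G+C=8
Perfect-match Tm = 2(9) + 4(8) = 18 + 32 = 50°C
Mismatches (positions where the bases are not complementary): 2 (at positions 8, 13)
Effective Tm = 50 − 2×6 = 50 − 12 = 38°C

38°C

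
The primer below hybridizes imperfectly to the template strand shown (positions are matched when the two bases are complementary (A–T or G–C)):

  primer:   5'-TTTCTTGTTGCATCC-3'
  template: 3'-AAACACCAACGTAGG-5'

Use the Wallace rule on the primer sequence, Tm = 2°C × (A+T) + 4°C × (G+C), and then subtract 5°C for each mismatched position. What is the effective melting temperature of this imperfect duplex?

32°C

Primer base counts: A=1, T=8, G=2, C=4 → A+T=9, G+C=6
Perfect-match Tm = 2(9) + 4(6) = 18 + 24 = 42°C
Mismatches (positions where the bases are not complementary): 2 (at positions 4, 6)
Effective Tm = 42 − 2×5 = 42 − 10 = 32°C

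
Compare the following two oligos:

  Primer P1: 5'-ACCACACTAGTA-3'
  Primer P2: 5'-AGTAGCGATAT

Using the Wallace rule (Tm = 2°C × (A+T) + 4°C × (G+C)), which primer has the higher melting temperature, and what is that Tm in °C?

Primer P1, 34°C

Primer P1: A+T=7, G+C=5 → Tm = 2(7)+4(5) = 34°C
Primer P2: A+T=7, G+C=4 → Tm = 2(7)+4(4) = 30°C
34°C vs 30°C → primer P1 is higher.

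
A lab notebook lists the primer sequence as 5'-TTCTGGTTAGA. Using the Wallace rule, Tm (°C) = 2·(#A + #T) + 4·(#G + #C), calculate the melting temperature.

30°C

Base counts: A=2, C=1, G=3, T=5
So N_AT = 7 and N_GC = 4.
Tm = 4·4 + 2·7 = 16 + 14 = 30°C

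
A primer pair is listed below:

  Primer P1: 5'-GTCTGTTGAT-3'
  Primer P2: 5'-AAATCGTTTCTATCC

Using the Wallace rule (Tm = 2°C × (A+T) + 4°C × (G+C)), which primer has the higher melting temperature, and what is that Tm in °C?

Primer P2, 40°C

Primer P1: A+T=6, G+C=4 → Tm = 2(6)+4(4) = 28°C
Primer P2: A+T=10, G+C=5 → Tm = 2(10)+4(5) = 40°C
28°C vs 40°C → primer P2 is higher.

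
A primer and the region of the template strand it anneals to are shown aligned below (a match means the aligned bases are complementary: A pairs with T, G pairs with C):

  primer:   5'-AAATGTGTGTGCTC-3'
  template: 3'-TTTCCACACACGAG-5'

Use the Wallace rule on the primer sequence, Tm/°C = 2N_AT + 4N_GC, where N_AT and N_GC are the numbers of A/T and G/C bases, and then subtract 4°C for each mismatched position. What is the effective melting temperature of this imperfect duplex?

36°C

Primer base counts: A=3, T=5, G=4, C=2 → A+T=8, G+C=6
Perfect-match Tm = 2(8) + 4(6) = 16 + 24 = 40°C
Mismatches (positions where the bases are not complementary): 1 (at position 4)
Effective Tm = 40 − 1×4 = 40 − 4 = 36°C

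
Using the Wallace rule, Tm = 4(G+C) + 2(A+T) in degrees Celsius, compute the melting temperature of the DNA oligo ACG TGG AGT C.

Base counts: G=4, A=2, C=2, T=2
AT pairs contribute 4, GC pairs contribute 6.
Tm = 2×4 + 4×6 = 32°C

32°C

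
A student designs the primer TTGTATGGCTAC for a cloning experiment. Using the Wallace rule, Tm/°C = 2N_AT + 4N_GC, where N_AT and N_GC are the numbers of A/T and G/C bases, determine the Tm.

Base counts: A=2, G=3, T=5, C=2
A+T = 7, G+C = 5
Tm = 2(7) + 4(5) = 14 + 20 = 34°C

34°C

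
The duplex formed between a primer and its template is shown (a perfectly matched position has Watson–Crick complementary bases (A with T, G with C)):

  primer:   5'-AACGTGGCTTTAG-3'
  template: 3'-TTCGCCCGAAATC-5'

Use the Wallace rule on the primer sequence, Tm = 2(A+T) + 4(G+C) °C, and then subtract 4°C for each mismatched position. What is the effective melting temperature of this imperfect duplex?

Primer base counts: A=3, T=4, G=4, C=2 → A+T=7, G+C=6
Perfect-match Tm = 2(7) + 4(6) = 14 + 24 = 38°C
Mismatches (positions where the bases are not complementary): 3 (at positions 3, 4, 5)
Effective Tm = 38 − 3×4 = 38 − 12 = 26°C

26°C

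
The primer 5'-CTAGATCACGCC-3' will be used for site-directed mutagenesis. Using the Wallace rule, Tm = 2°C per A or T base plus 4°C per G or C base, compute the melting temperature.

38°C

Counting bases: T=2, C=5, G=2, A=3
A+T = 5, G+C = 7
Tm = 2×5 + 4×7 = 38°C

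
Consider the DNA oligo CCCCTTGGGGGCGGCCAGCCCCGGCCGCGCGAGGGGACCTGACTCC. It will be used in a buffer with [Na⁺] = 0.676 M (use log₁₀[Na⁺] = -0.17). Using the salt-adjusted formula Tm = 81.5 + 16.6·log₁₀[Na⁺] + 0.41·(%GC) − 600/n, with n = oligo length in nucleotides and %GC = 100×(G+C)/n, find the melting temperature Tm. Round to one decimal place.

Length n = 46. Base counts: G=18, A=4, C=20, T=4
G+C = 38, so %GC = 38/46 × 100 = 82.609%
Salt term: 16.6 × (-0.17) = -2.822
GC term: 0.41 × 82.609 = 33.87; length term: −600/46 = −13.043
Tm = 81.5 + (-2.822) + 33.87 − 13.043 = 99.505 → 99.5°C

99.5°C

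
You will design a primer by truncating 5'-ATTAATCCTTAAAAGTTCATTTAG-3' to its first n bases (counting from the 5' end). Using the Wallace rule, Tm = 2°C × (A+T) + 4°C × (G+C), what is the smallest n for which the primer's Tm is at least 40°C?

n = 17

First 16 bases: ATTAATCCTTAAAAGT → Tm = 38°C (< 40°C)
First 17 bases: ATTAATCCTTAAAAGTT → Tm = 40°C (≥ 40°C)
Since every base adds ≥2°C, Tm only increases with n, so the threshold is first crossed at n = 17.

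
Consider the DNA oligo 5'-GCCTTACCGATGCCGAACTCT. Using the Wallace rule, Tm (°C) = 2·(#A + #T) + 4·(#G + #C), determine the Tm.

Scanning the sequence gives G=4, T=5, C=8, A=4.
So N_AT = 9 and N_GC = 12.
Tm = 2×9 + 4×12 = 66°C

66°C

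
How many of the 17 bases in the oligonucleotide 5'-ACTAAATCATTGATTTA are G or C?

3

Base counts: A=7, G=1, C=2, T=7
G+C = 1 + 2 = 3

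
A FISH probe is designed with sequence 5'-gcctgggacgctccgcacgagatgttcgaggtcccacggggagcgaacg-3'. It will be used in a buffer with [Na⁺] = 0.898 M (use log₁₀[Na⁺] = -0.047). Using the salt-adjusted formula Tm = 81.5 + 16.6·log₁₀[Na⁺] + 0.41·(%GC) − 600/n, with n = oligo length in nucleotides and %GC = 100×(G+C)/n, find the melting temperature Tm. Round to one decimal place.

96.9°C

Length n = 49. Counting bases: C=15, A=9, T=6, G=19
G+C = 34, so %GC = 34/49 × 100 = 69.388%
Salt term: 16.6 × (-0.047) = -0.78
GC term: 0.41 × 69.388 = 28.449; length term: −600/49 = −12.245
Tm = 81.5 + (-0.78) + 28.449 − 12.245 = 96.924 → 96.9°C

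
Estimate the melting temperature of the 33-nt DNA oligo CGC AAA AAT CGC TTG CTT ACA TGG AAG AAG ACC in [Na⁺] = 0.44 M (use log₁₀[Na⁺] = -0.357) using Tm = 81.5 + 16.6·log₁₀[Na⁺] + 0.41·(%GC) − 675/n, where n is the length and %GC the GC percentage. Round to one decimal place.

Length n = 33. Counting bases: G=7, C=8, T=6, A=12
G+C = 15, so %GC = 15/33 × 100 = 45.455%
Salt term: 16.6 × (-0.357) = -5.926
GC term: 0.41 × 45.455 = 18.637; length term: −675/33 = −20.455
Tm = 81.5 + (-5.926) + 18.637 − 20.455 = 73.756 → 73.8°C

73.8°C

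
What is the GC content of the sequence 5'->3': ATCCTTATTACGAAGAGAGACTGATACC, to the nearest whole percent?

39%

Base counts: T=7, G=5, A=10, C=6
G+C = 5 + 6 = 11 out of 28 bases
%GC = 11/28 × 100 = 39.29% ≈ 39%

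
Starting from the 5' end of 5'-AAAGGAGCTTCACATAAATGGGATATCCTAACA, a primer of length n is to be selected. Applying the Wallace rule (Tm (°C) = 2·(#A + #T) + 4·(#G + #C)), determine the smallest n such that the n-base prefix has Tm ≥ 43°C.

n = 16

First 15 bases: AAAGGAGCTTCACAT → Tm = 42°C (< 43°C)
First 16 bases: AAAGGAGCTTCACATA → Tm = 44°C (≥ 43°C)
Since every base adds ≥2°C, Tm only increases with n, so the threshold is first crossed at n = 16.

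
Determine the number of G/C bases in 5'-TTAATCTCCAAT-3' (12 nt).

3

Counting bases: C=3, G=0, A=4, T=5
Total G or C: 0 + 3 = 3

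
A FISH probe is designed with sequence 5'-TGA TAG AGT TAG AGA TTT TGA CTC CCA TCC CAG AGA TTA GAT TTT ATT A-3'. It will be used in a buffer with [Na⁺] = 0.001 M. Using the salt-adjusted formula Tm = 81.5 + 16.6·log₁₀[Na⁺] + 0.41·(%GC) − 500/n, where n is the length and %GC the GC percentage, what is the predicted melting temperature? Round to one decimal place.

34.9°C

Length n = 49. Base counts: A=15, T=18, G=9, C=7
G+C = 16, so %GC = 16/49 × 100 = 32.653%
Salt term: 16.6 × (-3) = -49.8
GC term: 0.41 × 32.653 = 13.388; length term: −500/49 = −10.204
Tm = 81.5 + (-49.8) + 13.388 − 10.204 = 34.884 → 34.9°C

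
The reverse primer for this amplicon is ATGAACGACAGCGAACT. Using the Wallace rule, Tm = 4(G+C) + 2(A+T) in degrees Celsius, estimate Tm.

50°C

Scanning the sequence gives A=7, C=4, T=2, G=4.
So N_AT = 9 and N_GC = 8.
Tm = 2(9) + 4(8) = 18 + 32 = 50°C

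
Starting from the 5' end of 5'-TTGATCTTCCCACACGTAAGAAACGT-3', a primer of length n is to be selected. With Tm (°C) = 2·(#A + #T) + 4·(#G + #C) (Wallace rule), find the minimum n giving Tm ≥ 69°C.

n = 25

First 24 bases: TTGATCTTCCCACACGTAAGAAAC → Tm = 68°C (< 69°C)
First 25 bases: TTGATCTTCCCACACGTAAGAAACG → Tm = 72°C (≥ 69°C)
Each additional base adds 2°C (A/T) or 4°C (G/C), so Tm is non-decreasing in n; n = 25 is the first length to reach 69°C.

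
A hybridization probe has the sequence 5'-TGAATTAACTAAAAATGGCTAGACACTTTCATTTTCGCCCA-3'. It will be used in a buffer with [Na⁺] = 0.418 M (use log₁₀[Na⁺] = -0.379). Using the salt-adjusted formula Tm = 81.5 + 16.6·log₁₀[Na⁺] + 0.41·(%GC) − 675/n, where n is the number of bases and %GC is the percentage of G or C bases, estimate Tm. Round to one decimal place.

Length n = 41. C=9, T=13, A=14, G=5
G+C = 14, so %GC = 14/41 × 100 = 34.146%
Salt term: 16.6 × (-0.379) = -6.291
GC term: 0.41 × 34.146 = 14; length term: −675/41 = −16.463
Tm = 81.5 + (-6.291) + 14 − 16.463 = 72.746 → 72.7°C

72.7°C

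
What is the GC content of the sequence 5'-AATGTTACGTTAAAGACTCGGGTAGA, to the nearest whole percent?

Scanning the sequence gives A=9, T=7, C=3, G=7.
G+C = 7 + 3 = 10 out of 26 bases
%GC = 10/26 × 100 = 38.46% ≈ 38%

38%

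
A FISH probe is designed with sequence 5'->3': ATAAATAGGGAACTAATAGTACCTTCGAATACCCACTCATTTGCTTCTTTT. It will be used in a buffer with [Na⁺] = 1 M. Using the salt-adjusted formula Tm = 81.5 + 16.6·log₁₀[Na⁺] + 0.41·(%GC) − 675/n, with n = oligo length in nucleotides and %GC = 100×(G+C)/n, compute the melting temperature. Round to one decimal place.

Length n = 51. Base counts: T=18, A=16, G=6, C=11
G+C = 17, so %GC = 17/51 × 100 = 33.333%
Salt term: 16.6 × (0) = 0
GC term: 0.41 × 33.333 = 13.667; length term: −675/51 = −13.235
Tm = 81.5 + (0) + 13.667 − 13.235 = 81.932 → 81.9°C

81.9°C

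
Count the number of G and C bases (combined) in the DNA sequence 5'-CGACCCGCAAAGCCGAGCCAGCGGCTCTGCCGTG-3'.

Base counts: A=6, T=3, C=14, G=11
G+C = 11 + 14 = 25

25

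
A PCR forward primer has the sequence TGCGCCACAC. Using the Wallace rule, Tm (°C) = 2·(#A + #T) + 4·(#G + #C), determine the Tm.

34°C

C=5, T=1, A=2, G=2
AT pairs contribute 3, GC pairs contribute 7.
Tm = 2×3 + 4×7 = 34°C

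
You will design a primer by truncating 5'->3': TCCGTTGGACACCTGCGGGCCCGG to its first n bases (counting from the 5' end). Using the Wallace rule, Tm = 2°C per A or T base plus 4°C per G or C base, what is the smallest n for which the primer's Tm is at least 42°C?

First 12 bases: TCCGTTGGACAC → Tm = 38°C (< 42°C)
First 13 bases: TCCGTTGGACACC → Tm = 42°C (≥ 42°C)
Each additional base adds 2°C (A/T) or 4°C (G/C), so Tm is non-decreasing in n; n = 13 is the first length to reach 42°C.

n = 13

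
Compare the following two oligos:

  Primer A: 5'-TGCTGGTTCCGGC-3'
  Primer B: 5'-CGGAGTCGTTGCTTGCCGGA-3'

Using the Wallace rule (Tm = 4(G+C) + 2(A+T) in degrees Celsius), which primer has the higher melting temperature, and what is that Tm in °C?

Primer B, 66°C

Primer A: A+T=4, G+C=9 → Tm = 2(4)+4(9) = 44°C
Primer B: A+T=7, G+C=13 → Tm = 2(7)+4(13) = 66°C
44°C vs 66°C → primer B is higher.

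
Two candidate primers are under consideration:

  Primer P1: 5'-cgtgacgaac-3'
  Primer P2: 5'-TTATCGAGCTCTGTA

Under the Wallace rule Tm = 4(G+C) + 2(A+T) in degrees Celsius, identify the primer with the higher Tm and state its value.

Primer P2, 42°C

Primer P1: A+T=4, G+C=6 → Tm = 2(4)+4(6) = 32°C
Primer P2: A+T=9, G+C=6 → Tm = 2(9)+4(6) = 42°C
32°C vs 42°C → primer P2 is higher.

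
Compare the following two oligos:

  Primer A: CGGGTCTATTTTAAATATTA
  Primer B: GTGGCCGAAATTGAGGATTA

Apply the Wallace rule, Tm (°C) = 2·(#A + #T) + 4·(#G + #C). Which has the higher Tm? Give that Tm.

Primer B, 58°C

Primer A: A+T=15, G+C=5 → Tm = 2(15)+4(5) = 50°C
Primer B: A+T=11, G+C=9 → Tm = 2(11)+4(9) = 58°C
50°C vs 58°C → primer B is higher.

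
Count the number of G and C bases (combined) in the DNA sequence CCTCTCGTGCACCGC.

Counting bases: T=3, A=1, G=3, C=8
G+C = 3 + 8 = 11

11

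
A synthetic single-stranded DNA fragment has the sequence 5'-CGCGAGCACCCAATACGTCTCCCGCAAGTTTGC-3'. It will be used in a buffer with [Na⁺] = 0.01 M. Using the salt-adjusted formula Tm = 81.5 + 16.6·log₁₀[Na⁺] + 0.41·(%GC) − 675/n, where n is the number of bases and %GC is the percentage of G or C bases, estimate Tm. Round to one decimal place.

52.7°C

Length n = 33. Counting bases: G=7, A=7, C=13, T=6
G+C = 20, so %GC = 20/33 × 100 = 60.606%
Salt term: 16.6 × (-2) = -33.2
GC term: 0.41 × 60.606 = 24.848; length term: −675/33 = −20.455
Tm = 81.5 + (-33.2) + 24.848 − 20.455 = 52.693 → 52.7°C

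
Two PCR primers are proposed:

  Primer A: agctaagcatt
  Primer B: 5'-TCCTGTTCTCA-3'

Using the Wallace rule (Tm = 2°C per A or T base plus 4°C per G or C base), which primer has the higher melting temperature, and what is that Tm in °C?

Primer A: A+T=7, G+C=4 → Tm = 2(7)+4(4) = 30°C
Primer B: A+T=6, G+C=5 → Tm = 2(6)+4(5) = 32°C
30°C vs 32°C → primer B is higher.

Primer B, 32°C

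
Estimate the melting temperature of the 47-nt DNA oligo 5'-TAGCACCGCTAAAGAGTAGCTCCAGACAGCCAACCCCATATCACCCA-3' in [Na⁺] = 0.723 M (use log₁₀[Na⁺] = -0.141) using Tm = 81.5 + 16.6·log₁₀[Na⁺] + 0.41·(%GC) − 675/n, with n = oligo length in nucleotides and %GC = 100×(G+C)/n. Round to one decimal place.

86.6°C

Length n = 47. Counting bases: C=18, G=7, T=6, A=16
G+C = 25, so %GC = 25/47 × 100 = 53.191%
Salt term: 16.6 × (-0.141) = -2.341
GC term: 0.41 × 53.191 = 21.808; length term: −675/47 = −14.362
Tm = 81.5 + (-2.341) + 21.808 − 14.362 = 86.605 → 86.6°C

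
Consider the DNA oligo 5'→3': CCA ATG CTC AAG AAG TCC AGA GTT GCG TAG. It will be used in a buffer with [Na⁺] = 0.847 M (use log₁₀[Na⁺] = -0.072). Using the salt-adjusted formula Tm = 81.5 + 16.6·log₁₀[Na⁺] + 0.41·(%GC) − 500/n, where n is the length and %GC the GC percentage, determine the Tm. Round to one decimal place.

84.1°C

Length n = 30. Base counts: G=8, A=9, T=6, C=7
G+C = 15, so %GC = 15/30 × 100 = 50%
Salt term: 16.6 × (-0.072) = -1.195
GC term: 0.41 × 50 = 20.5; length term: −500/30 = −16.667
Tm = 81.5 + (-1.195) + 20.5 − 16.667 = 84.138 → 84.1°C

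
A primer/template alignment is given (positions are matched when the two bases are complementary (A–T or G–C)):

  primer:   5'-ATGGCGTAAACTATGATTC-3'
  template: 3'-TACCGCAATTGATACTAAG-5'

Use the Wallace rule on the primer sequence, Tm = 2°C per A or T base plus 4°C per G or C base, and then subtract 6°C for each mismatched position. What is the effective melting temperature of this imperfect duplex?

46°C

Primer base counts: A=6, T=6, G=4, C=3 → A+T=12, G+C=7
Perfect-match Tm = 2(12) + 4(7) = 24 + 28 = 52°C
Mismatches (positions where the bases are not complementary): 1 (at position 8)
Effective Tm = 52 − 1×6 = 52 − 6 = 46°C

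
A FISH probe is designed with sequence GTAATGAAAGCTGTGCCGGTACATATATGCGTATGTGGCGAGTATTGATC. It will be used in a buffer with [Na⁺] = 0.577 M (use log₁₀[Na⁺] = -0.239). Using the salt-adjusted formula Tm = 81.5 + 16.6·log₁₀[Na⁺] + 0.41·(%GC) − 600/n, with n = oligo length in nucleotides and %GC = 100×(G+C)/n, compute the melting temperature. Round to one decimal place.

83.6°C

Length n = 50. Counting bases: A=13, T=15, C=7, G=15
G+C = 22, so %GC = 22/50 × 100 = 44%
Salt term: 16.6 × (-0.239) = -3.967
GC term: 0.41 × 44 = 18.04; length term: −600/50 = −12
Tm = 81.5 + (-3.967) + 18.04 − 12 = 83.573 → 83.6°C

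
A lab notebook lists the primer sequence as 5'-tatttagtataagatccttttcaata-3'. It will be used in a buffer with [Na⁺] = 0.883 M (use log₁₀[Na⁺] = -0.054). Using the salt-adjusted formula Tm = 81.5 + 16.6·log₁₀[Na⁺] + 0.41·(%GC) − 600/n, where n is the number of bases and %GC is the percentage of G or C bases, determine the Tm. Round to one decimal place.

Length n = 26. Scanning the sequence gives T=12, C=3, G=2, A=9.
G+C = 5, so %GC = 5/26 × 100 = 19.231%
Salt term: 16.6 × (-0.054) = -0.896
GC term: 0.41 × 19.231 = 7.885; length term: −600/26 = −23.077
Tm = 81.5 + (-0.896) + 7.885 − 23.077 = 65.412 → 65.4°C

65.4°C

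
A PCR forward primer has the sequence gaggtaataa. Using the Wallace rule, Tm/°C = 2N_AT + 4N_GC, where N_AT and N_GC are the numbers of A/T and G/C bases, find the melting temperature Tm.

26°C

Scanning the sequence gives G=3, A=5, T=2, C=0.
A+T = 7, G+C = 3
Tm = 4·3 + 2·7 = 12 + 14 = 26°C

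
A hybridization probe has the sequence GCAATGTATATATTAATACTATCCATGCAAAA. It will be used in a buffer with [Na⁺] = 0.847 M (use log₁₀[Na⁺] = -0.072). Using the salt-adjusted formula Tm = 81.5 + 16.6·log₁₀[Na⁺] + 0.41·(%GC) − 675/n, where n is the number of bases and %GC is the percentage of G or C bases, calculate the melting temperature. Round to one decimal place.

69.5°C

Length n = 32. Scanning the sequence gives A=14, G=3, T=10, C=5.
G+C = 8, so %GC = 8/32 × 100 = 25%
Salt term: 16.6 × (-0.072) = -1.195
GC term: 0.41 × 25 = 10.25; length term: −675/32 = −21.094
Tm = 81.5 + (-1.195) + 10.25 − 21.094 = 69.461 → 69.5°C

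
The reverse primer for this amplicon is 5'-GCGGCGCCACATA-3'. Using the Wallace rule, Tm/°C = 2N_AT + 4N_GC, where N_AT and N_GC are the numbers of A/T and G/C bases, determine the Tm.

Base counts: T=1, C=5, G=4, A=3
A+T = 4, G+C = 9
Tm = 2×4 + 4×9 = 44°C

44°C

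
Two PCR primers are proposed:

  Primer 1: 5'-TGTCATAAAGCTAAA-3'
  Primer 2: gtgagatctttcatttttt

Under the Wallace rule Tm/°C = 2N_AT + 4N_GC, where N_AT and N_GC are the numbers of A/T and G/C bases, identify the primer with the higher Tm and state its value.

Primer 2, 48°C

Primer 1: A+T=11, G+C=4 → Tm = 2(11)+4(4) = 38°C
Primer 2: A+T=14, G+C=5 → Tm = 2(14)+4(5) = 48°C
38°C vs 48°C → primer 2 is higher.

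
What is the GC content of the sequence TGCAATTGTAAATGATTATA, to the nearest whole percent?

Counting bases: C=1, T=8, G=3, A=8
G+C = 3 + 1 = 4 out of 20 bases
%GC = 4/20 × 100 = 20% ≈ 20%

20%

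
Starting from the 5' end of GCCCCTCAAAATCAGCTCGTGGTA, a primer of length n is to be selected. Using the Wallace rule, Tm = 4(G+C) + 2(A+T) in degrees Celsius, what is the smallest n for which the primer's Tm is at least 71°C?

First 22 bases: GCCCCTCAAAATCAGCTCGTGG → Tm = 70°C (< 71°C)
First 23 bases: GCCCCTCAAAATCAGCTCGTGGT → Tm = 72°C (≥ 71°C)
Each additional base adds 2°C (A/T) or 4°C (G/C), so Tm is non-decreasing in n; n = 23 is the first length to reach 71°C.

n = 23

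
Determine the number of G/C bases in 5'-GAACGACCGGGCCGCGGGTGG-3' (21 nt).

17

Base counts: C=6, T=1, A=3, G=11
Total G or C: 11 + 6 = 17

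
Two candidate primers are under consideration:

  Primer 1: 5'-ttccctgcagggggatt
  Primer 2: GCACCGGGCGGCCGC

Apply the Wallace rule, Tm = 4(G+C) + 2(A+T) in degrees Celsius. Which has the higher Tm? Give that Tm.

Primer 2, 58°C

Primer 1: A+T=7, G+C=10 → Tm = 2(7)+4(10) = 54°C
Primer 2: A+T=1, G+C=14 → Tm = 2(1)+4(14) = 58°C
54°C vs 58°C → primer 2 is higher.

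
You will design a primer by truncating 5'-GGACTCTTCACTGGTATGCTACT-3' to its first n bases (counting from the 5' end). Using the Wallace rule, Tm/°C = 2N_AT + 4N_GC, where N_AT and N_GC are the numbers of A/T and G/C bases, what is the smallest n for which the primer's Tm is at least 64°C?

First 21 bases: GGACTCTTCACTGGTATGCTA → Tm = 62°C (< 64°C)
First 22 bases: GGACTCTTCACTGGTATGCTAC → Tm = 66°C (≥ 64°C)
Each additional base adds 2°C (A/T) or 4°C (G/C), so Tm is non-decreasing in n; n = 22 is the first length to reach 64°C.

n = 22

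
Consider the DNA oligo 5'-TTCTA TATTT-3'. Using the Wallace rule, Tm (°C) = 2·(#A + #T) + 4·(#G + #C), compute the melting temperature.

Scanning the sequence gives A=2, G=0, C=1, T=7.
So N_AT = 9 and N_GC = 1.
Tm = 4·1 + 2·9 = 4 + 18 = 22°C

22°C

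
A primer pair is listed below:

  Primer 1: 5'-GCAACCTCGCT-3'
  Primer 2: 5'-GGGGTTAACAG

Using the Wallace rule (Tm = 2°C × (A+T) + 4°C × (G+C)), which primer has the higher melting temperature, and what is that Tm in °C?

Primer 1, 36°C

Primer 1: A+T=4, G+C=7 → Tm = 2(4)+4(7) = 36°C
Primer 2: A+T=5, G+C=6 → Tm = 2(5)+4(6) = 34°C
36°C vs 34°C → primer 1 is higher.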